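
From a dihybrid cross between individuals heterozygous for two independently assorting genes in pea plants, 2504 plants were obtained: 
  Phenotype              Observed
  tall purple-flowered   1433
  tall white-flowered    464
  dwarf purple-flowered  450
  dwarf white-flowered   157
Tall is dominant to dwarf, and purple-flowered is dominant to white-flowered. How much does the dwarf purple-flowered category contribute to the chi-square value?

0.810

A dihybrid F₂ with independent assortment and complete dominance at both loci gives a 9:3:3:1 phenotypic ratio.
Under the 9:3:3:1 hypothesis (Σ ratio = 16, N = 2504):
  tall purple-flowered: 2504 × 9/16 = 1408.5
  tall white-flowered: 2504 × 3/16 = 469.5
  dwarf purple-flowered: 2504 × 3/16 = 469.5
  dwarf white-flowered: 2504 × 1/16 = 156.5
Contribution of dwarf purple-flowered: (450 − 469.5)² / 469.5 = 0.8099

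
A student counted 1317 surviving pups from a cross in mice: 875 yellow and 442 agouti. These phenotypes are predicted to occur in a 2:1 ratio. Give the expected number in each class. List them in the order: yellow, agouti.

Expected counts for N = 1317 under a 2:1 ratio (total parts = 3):
  yellow: 1317 × 2/3 = 878
  agouti: 1317 × 1/3 = 439

878, 439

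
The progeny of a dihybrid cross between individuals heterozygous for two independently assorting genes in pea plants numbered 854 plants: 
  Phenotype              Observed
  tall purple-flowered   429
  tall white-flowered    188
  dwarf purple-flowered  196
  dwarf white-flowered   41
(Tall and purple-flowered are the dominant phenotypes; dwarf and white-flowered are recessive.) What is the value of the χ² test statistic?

21.254

A dihybrid F₂ with independent assortment and complete dominance at both loci gives a 9:3:3:1 phenotypic ratio.
Total ratio parts = 16. Expected numbers out of 854:
  tall purple-flowered: 854 × 9/16 = 480.375
  tall white-flowered: 854 × 3/16 = 160.125
  dwarf purple-flowered: 854 × 3/16 = 160.125
  dwarf white-flowered: 854 × 1/16 = 53.375
χ² = Σ (O − E)² / E
  tall purple-flowered: (429 − 480.375)² / 480.375 = 5.4944
  tall white-flowered: (188 − 160.125)² / 160.125 = 4.8526
  dwarf purple-flowered: (196 − 160.125)² / 160.125 = 8.0376
  dwarf white-flowered: (41 − 53.375)² / 53.375 = 2.8691
χ² = 5.4944 + 4.8526 + 8.0376 + 2.8691 = 21.2537 ≈ 21.254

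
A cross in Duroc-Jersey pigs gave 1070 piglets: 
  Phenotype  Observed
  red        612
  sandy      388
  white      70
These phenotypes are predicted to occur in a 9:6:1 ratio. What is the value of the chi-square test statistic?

0.754

The 9:6:1 ratio has 16 parts, so with N = 1070 the expected counts are:
  red: 1070 × 9/16 = 601.875
  sandy: 1070 × 6/16 = 401.25
  white: 1070 × 1/16 = 66.875
χ² = Σ (O − E)² / E
  red: (612 − 601.875)² / 601.875 = 0.1703
  sandy: (388 − 401.25)² / 401.25 = 0.4375
  white: (70 − 66.875)² / 66.875 = 0.1460
χ² = 0.1703 + 0.4375 + 0.1460 = 0.7538 ≈ 0.754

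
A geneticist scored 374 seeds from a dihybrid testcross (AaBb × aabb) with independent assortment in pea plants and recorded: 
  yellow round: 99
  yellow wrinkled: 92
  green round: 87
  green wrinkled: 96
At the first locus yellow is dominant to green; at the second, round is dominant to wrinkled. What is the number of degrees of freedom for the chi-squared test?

A dihybrid testcross with independent assortment gives a 1:1:1:1 ratio.
A goodness-of-fit test with 4 phenotype classes has df = 4 − 1 = 3.

3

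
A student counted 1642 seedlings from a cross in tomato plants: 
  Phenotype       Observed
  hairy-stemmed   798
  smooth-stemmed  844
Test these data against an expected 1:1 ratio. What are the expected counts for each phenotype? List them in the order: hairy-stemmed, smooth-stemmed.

821, 821

The 1:1 ratio has 2 parts, so with N = 1642 the expected counts are:
  hairy-stemmed: 1642 × 1/2 = 821
  smooth-stemmed: 1642 × 1/2 = 821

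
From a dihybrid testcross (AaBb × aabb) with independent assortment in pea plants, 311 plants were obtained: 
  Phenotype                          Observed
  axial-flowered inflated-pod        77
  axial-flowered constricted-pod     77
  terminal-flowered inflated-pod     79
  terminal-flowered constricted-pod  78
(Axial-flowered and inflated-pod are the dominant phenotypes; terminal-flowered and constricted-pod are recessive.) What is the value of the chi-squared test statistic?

0.035

A dihybrid testcross with independent assortment gives a 1:1:1:1 ratio.
Expected counts for N = 311 under a 1:1:1:1 ratio (total parts = 4):
  axial-flowered inflated-pod: 311 × 1/4 = 77.75
  axial-flowered constricted-pod: 311 × 1/4 = 77.75
  terminal-flowered inflated-pod: 311 × 1/4 = 77.75
  terminal-flowered constricted-pod: 311 × 1/4 = 77.75
χ² = Σ (O − E)² / E
  axial-flowered inflated-pod: (77 − 77.75)² / 77.75 = 0.0072
  axial-flowered constricted-pod: (77 − 77.75)² / 77.75 = 0.0072
  terminal-flowered inflated-pod: (79 − 77.75)² / 77.75 = 0.0201
  terminal-flowered constricted-pod: (78 − 77.75)² / 77.75 = 0.0008
χ² = 0.0072 + 0.0072 + 0.0201 + 0.0008 = 0.0353 ≈ 0.035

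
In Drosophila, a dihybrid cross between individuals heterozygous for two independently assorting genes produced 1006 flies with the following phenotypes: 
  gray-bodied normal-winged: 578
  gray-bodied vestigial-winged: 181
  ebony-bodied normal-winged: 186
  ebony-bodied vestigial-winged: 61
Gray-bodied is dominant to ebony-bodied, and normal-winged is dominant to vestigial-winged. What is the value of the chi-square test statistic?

A dihybrid F₂ with independent assortment and complete dominance at both loci gives a 9:3:3:1 phenotypic ratio.
Total ratio parts = 16. Expected numbers out of 1006:
  gray-bodied normal-winged: 1006 × 9/16 = 565.875
  gray-bodied vestigial-winged: 1006 × 3/16 = 188.625
  ebony-bodied normal-winged: 1006 × 3/16 = 188.625
  ebony-bodied vestigial-winged: 1006 × 1/16 = 62.875
χ² = Σ (O − E)² / E
  gray-bodied normal-winged: (578 − 565.875)² / 565.875 = 0.2598
  gray-bodied vestigial-winged: (181 − 188.625)² / 188.625 = 0.3082
  ebony-bodied normal-winged: (186 − 188.625)² / 188.625 = 0.0365
  ebony-bodied vestigial-winged: (61 − 62.875)² / 62.875 = 0.0559
χ² = 0.2598 + 0.3082 + 0.0365 + 0.0559 = 0.6604 ≈ 0.660

0.660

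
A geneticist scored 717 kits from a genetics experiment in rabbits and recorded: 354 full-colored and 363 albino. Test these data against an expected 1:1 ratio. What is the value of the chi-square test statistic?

Total ratio parts = 2. Expected numbers out of 717:
  full-colored: 717 × 1/2 = 358.5
  albino: 717 × 1/2 = 358.5
χ² = Σ (O − E)² / E
  full-colored: (354 − 358.5)² / 358.5 = 0.0565
  albino: (363 − 358.5)² / 358.5 = 0.0565
χ² = 0.0565 + 0.0565 = 0.113

0.113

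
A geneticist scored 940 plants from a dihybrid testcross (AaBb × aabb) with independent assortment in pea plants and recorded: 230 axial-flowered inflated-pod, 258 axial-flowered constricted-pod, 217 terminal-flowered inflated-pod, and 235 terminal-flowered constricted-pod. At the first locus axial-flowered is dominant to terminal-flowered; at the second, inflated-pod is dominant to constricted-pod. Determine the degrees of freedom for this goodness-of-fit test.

3

A dihybrid testcross with independent assortment gives a 1:1:1:1 ratio.
A goodness-of-fit test with 4 phenotype classes has df = 4 − 1 = 3.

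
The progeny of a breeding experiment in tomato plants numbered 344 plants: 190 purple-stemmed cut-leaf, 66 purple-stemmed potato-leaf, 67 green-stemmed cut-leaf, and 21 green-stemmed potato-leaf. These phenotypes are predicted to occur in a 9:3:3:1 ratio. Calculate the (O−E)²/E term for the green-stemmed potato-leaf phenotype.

Under the 9:3:3:1 hypothesis (Σ ratio = 16, N = 344):
  purple-stemmed cut-leaf: 344 × 9/16 = 193.5
  purple-stemmed potato-leaf: 344 × 3/16 = 64.5
  green-stemmed cut-leaf: 344 × 3/16 = 64.5
  green-stemmed potato-leaf: 344 × 1/16 = 21.5
Contribution of green-stemmed potato-leaf: (21 − 21.5)² / 21.5 = 0.0116

0.012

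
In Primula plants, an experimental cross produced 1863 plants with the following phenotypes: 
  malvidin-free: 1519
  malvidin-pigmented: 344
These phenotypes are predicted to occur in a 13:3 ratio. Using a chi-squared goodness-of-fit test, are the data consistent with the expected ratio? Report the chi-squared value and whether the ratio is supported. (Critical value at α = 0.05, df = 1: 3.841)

Total ratio parts = 16. Expected numbers out of 1863:
  malvidin-free: 1863 × 13/16 = 1513.6875
  malvidin-pigmented: 1863 × 3/16 = 349.3125
χ² = Σ (O − E)² / E
  malvidin-free: (1519 − 1513.6875)² / 1513.6875 = 0.0186
  malvidin-pigmented: (344 − 349.3125)² / 349.3125 = 0.0808
χ² = 0.0186 + 0.0808 = 0.0994 ≈ 0.099
Degrees of freedom = 2 − 1 = 1; critical value at α = 0.05 is 3.841.
Since 0.099 < 3.841, we fail to reject the null hypothesis — the data are consistent with the 13:3 ratio.

0.099; consistent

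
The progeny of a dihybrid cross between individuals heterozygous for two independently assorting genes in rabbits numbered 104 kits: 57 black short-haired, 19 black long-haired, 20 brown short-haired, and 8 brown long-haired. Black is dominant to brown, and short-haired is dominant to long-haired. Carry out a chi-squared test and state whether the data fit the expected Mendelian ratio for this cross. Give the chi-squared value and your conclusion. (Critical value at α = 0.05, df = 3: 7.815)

0.410; consistent

A dihybrid F₂ with independent assortment and complete dominance at both loci gives a 9:3:3:1 phenotypic ratio.
Under the 9:3:3:1 hypothesis (Σ ratio = 16, N = 104):
  black short-haired: 104 × 9/16 = 58.5
  black long-haired: 104 × 3/16 = 19.5
  brown short-haired: 104 × 3/16 = 19.5
  brown long-haired: 104 × 1/16 = 6.5
χ² = Σ (O − E)² / E
  black short-haired: (57 − 58.5)² / 58.5 = 0.0385
  black long-haired: (19 − 19.5)² / 19.5 = 0.0128
  brown short-haired: (20 − 19.5)² / 19.5 = 0.0128
  brown long-haired: (8 − 6.5)² / 6.5 = 0.3462
χ² = 0.0385 + 0.0128 + 0.0128 + 0.3462 = 0.4103 ≈ 0.410
Degrees of freedom = 4 − 1 = 3; critical value at α = 0.05 is 7.815.
Since 0.410 < 7.815, we fail to reject the null hypothesis — the data are consistent with the 9:3:3:1 ratio.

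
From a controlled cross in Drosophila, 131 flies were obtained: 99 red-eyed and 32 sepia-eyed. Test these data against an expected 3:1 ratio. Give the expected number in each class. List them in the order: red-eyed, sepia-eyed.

98.25, 32.75

Under the 3:1 hypothesis (Σ ratio = 4, N = 131):
  red-eyed: 131 × 3/4 = 98.25
  sepia-eyed: 131 × 1/4 = 32.75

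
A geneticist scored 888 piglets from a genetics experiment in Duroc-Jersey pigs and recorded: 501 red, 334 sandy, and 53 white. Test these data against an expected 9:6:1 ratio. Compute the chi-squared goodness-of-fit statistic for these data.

0.120

The 9:6:1 ratio has 16 parts, so with N = 888 the expected counts are:
  red: 888 × 9/16 = 499.5
  sandy: 888 × 6/16 = 333
  white: 888 × 1/16 = 55.5
χ² = Σ (O − E)² / E
  red: (501 − 499.5)² / 499.5 = 0.0045
  sandy: (334 − 333)² / 333 = 0.0030
  white: (53 − 55.5)² / 55.5 = 0.1126
χ² = 0.0045 + 0.0030 + 0.1126 = 0.1201 ≈ 0.120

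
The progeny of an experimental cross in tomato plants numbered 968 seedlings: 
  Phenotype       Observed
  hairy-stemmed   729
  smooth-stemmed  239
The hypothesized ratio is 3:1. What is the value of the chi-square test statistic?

0.050

Expected counts for N = 968 under a 3:1 ratio (total parts = 4):
  hairy-stemmed: 968 × 3/4 = 726
  smooth-stemmed: 968 × 1/4 = 242
χ² = Σ (O − E)² / E
  hairy-stemmed: (729 − 726)² / 726 = 0.0124
  smooth-stemmed: (239 − 242)² / 242 = 0.0372
χ² = 0.0124 + 0.0372 = 0.0496 ≈ 0.050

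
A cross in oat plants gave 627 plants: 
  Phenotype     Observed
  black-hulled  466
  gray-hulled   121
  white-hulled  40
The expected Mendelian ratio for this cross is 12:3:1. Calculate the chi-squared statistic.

Total ratio parts = 16. Expected numbers out of 627:
  black-hulled: 627 × 12/16 = 470.25
  gray-hulled: 627 × 3/16 = 117.5625
  white-hulled: 627 × 1/16 = 39.1875
χ² = Σ (O − E)² / E
  black-hulled: (466 − 470.25)² / 470.25 = 0.0384
  gray-hulled: (121 − 117.5625)² / 117.5625 = 0.1005
  white-hulled: (40 − 39.1875)² / 39.1875 = 0.0168
χ² = 0.0384 + 0.1005 + 0.0168 = 0.1557 ≈ 0.156

0.156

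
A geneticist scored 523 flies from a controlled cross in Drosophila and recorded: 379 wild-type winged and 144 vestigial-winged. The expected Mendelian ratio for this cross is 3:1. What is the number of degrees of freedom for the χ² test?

1

A goodness-of-fit test with 2 phenotype classes has df = 2 − 1 = 1.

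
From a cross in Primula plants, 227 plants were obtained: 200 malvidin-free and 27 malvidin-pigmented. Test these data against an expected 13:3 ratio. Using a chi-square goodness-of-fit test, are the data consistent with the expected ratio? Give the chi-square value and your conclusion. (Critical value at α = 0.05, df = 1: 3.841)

The 13:3 ratio has 16 parts, so with N = 227 the expected counts are:
  malvidin-free: 227 × 13/16 = 184.4375
  malvidin-pigmented: 227 × 3/16 = 42.5625
χ² = Σ (O − E)² / E
  malvidin-free: (200 − 184.4375)² / 184.4375 = 1.3131
  malvidin-pigmented: (27 − 42.5625)² / 42.5625 = 5.6903
χ² = 1.3131 + 5.6903 = 7.0034 ≈ 7.003
Degrees of freedom = 2 − 1 = 1; critical value at α = 0.05 is 3.841.
Since 7.003 > 3.841, we reject the null hypothesis — the data do not fit the 13:3 ratio.

7.003; not consistent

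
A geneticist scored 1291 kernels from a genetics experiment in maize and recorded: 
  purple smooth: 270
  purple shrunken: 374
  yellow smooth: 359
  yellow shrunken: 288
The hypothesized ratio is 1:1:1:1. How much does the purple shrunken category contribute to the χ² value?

Expected counts for N = 1291 under a 1:1:1:1 ratio (total parts = 4):
  purple smooth: 1291 × 1/4 = 322.75
  purple shrunken: 1291 × 1/4 = 322.75
  yellow smooth: 1291 × 1/4 = 322.75
  yellow shrunken: 1291 × 1/4 = 322.75
Contribution of purple shrunken: (374 − 322.75)² / 322.75 = 8.1381

8.138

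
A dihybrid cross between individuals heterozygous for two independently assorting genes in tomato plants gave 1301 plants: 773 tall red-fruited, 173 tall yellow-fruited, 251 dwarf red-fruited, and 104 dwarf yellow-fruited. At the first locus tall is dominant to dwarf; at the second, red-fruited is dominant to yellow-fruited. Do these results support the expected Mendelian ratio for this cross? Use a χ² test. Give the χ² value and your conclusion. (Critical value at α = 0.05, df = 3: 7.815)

A dihybrid F₂ with independent assortment and complete dominance at both loci gives a 9:3:3:1 phenotypic ratio.
Expected counts for N = 1301 under a 9:3:3:1 ratio (total parts = 16):
  tall red-fruited: 1301 × 9/16 = 731.8125
  tall yellow-fruited: 1301 × 3/16 = 243.9375
  dwarf red-fruited: 1301 × 3/16 = 243.9375
  dwarf yellow-fruited: 1301 × 1/16 = 81.3125
χ² = Σ (O − E)² / E
  tall red-fruited: (773 − 731.8125)² / 731.8125 = 2.3181
  tall yellow-fruited: (173 − 243.9375)² / 243.9375 = 20.6288
  dwarf red-fruited: (251 − 243.9375)² / 243.9375 = 0.2045
  dwarf yellow-fruited: (104 − 81.3125)² / 81.3125 = 6.3302
χ² = 2.3181 + 20.6288 + 0.2045 + 6.3302 = 29.4816 ≈ 29.482
Degrees of freedom = 4 − 1 = 3; critical value at α = 0.05 is 7.815.
Since 29.482 > 7.815, we reject the null hypothesis — the data do not fit the 9:3:3:1 ratio.

29.482; not consistent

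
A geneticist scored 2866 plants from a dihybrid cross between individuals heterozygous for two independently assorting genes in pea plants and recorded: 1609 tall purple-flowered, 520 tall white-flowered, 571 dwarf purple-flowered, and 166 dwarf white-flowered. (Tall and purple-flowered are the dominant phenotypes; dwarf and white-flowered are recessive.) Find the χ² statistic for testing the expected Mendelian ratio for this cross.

A dihybrid F₂ with independent assortment and complete dominance at both loci gives a 9:3:3:1 phenotypic ratio.
Under the 9:3:3:1 hypothesis (Σ ratio = 16, N = 2866):
  tall purple-flowered: 2866 × 9/16 = 1612.125
  tall white-flowered: 2866 × 3/16 = 537.375
  dwarf purple-flowered: 2866 × 3/16 = 537.375
  dwarf white-flowered: 2866 × 1/16 = 179.125
χ² = Σ (O − E)² / E
  tall purple-flowered: (1609 − 1612.125)² / 1612.125 = 0.0061
  tall white-flowered: (520 − 537.375)² / 537.375 = 0.5618
  dwarf purple-flowered: (571 − 537.375)² / 537.375 = 2.1040
  dwarf white-flowered: (166 − 179.125)² / 179.125 = 0.9617
χ² = 0.0061 + 0.5618 + 2.1040 + 0.9617 = 3.6336 ≈ 3.634

3.634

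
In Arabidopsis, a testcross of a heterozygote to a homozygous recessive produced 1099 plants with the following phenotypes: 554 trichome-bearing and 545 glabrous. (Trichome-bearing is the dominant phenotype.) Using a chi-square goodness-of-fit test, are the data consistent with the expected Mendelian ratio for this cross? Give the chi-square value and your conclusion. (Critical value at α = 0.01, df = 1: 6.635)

A testcross of a heterozygote (Aa × aa) gives a 1:1 phenotypic ratio.
Total ratio parts = 2. Expected numbers out of 1099:
  trichome-bearing: 1099 × 1/2 = 549.5
  glabrous: 1099 × 1/2 = 549.5
χ² = Σ (O − E)² / E
  trichome-bearing: (554 − 549.5)² / 549.5 = 0.0369
  glabrous: (545 − 549.5)² / 549.5 = 0.0369
χ² = 0.0369 + 0.0369 = 0.0738 ≈ 0.074
Degrees of freedom = 2 − 1 = 1; critical value at α = 0.01 is 6.635.
Since 0.074 < 6.635, we fail to reject the null hypothesis — the data are consistent with the 1:1 ratio.

0.074; consistent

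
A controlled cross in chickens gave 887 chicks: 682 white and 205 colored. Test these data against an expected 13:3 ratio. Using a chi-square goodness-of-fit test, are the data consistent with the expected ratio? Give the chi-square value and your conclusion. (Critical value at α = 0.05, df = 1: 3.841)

The 13:3 ratio has 16 parts, so with N = 887 the expected counts are:
  white: 887 × 13/16 = 720.6875
  colored: 887 × 3/16 = 166.3125
χ² = Σ (O − E)² / E
  white: (682 − 720.6875)² / 720.6875 = 2.0768
  colored: (205 − 166.3125)² / 166.3125 = 8.9995
χ² = 2.0768 + 8.9995 = 11.0763 ≈ 11.076
Degrees of freedom = 2 − 1 = 1; critical value at α = 0.05 is 3.841.
Since 11.076 > 3.841, we reject the null hypothesis — the data do not fit the 13:3 ratio.

11.076; not consistent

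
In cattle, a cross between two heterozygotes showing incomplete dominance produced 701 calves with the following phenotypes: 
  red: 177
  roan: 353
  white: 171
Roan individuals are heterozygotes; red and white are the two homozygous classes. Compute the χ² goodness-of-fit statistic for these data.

With incomplete dominance, a heterozygote × heterozygote cross gives a 1:2:1 phenotypic ratio.
The 1:2:1 ratio has 4 parts, so with N = 701 the expected counts are:
  red: 701 × 1/4 = 175.25
  roan: 701 × 2/4 = 350.5
  white: 701 × 1/4 = 175.25
χ² = Σ (O − E)² / E
  red: (177 − 175.25)² / 175.25 = 0.0175
  roan: (353 − 350.5)² / 350.5 = 0.0178
  white: (171 − 175.25)² / 175.25 = 0.1031
χ² = 0.0175 + 0.0178 + 0.1031 = 0.1384 ≈ 0.138

0.138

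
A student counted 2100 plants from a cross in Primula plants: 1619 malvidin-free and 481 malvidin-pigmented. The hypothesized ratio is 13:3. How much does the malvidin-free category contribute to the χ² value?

4.462

Under the 13:3 hypothesis (Σ ratio = 16, N = 2100):
  malvidin-free: 2100 × 13/16 = 1706.25
  malvidin-pigmented: 2100 × 3/16 = 393.75
Contribution of malvidin-free: (1619 − 1706.25)² / 1706.25 = 4.4616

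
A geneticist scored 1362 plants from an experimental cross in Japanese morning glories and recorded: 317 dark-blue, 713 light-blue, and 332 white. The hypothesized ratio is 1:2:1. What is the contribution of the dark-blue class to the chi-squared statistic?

Expected counts for N = 1362 under a 1:2:1 ratio (total parts = 4):
  dark-blue: 1362 × 1/4 = 340.5
  light-blue: 1362 × 2/4 = 681
  white: 1362 × 1/4 = 340.5
Contribution of dark-blue: (317 − 340.5)² / 340.5 = 1.6219

1.622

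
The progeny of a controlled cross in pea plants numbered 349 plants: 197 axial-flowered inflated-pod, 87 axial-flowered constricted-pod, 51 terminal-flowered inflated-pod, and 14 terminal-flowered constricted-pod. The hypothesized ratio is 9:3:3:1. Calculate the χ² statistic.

Expected counts for N = 349 under a 9:3:3:1 ratio (total parts = 16):
  axial-flowered inflated-pod: 349 × 9/16 = 196.3125
  axial-flowered constricted-pod: 349 × 3/16 = 65.4375
  terminal-flowered inflated-pod: 349 × 3/16 = 65.4375
  terminal-flowered constricted-pod: 349 × 1/16 = 21.8125
χ² = Σ (O − E)² / E
  axial-flowered inflated-pod: (197 − 196.3125)² / 196.3125 = 0.0024
  axial-flowered constricted-pod: (87 − 65.4375)² / 65.4375 = 7.1051
  terminal-flowered inflated-pod: (51 − 65.4375)² / 65.4375 = 3.1854
  terminal-flowered constricted-pod: (14 − 21.8125)² / 21.8125 = 2.7982
χ² = 0.0024 + 7.1051 + 3.1854 + 2.7982 = 13.0911 ≈ 13.091

13.091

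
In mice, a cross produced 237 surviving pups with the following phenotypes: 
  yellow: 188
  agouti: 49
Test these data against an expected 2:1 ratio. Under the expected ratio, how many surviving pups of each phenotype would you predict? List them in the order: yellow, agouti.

Under the 2:1 hypothesis (Σ ratio = 3, N = 237):
  yellow: 237 × 2/3 = 158
  agouti: 237 × 1/3 = 79

158, 79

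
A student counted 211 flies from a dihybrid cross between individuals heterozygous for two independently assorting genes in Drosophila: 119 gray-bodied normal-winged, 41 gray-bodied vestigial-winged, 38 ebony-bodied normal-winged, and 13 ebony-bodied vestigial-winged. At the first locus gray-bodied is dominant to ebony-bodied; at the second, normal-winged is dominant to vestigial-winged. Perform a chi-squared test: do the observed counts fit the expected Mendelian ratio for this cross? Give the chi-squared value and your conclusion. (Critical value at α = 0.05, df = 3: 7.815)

0.117; consistent

A dihybrid F₂ with independent assortment and complete dominance at both loci gives a 9:3:3:1 phenotypic ratio.
Under the 9:3:3:1 hypothesis (Σ ratio = 16, N = 211):
  gray-bodied normal-winged: 211 × 9/16 = 118.6875
  gray-bodied vestigial-winged: 211 × 3/16 = 39.5625
  ebony-bodied normal-winged: 211 × 3/16 = 39.5625
  ebony-bodied vestigial-winged: 211 × 1/16 = 13.1875
χ² = Σ (O − E)² / E
  gray-bodied normal-winged: (119 − 118.6875)² / 118.6875 = 0.0008
  gray-bodied vestigial-winged: (41 − 39.5625)² / 39.5625 = 0.0522
  ebony-bodied normal-winged: (38 − 39.5625)² / 39.5625 = 0.0617
  ebony-bodied vestigial-winged: (13 − 13.1875)² / 13.1875 = 0.0027
χ² = 0.0008 + 0.0522 + 0.0617 + 0.0027 = 0.1174 ≈ 0.117
Degrees of freedom = 4 − 1 = 3; critical value at α = 0.05 is 7.815.
Since 0.117 < 7.815, we fail to reject the null hypothesis — the data are consistent with the 9:3:3:1 ratio.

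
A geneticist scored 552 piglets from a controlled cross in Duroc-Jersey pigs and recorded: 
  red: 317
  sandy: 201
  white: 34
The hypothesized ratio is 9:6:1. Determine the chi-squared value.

0.317

Expected counts for N = 552 under a 9:6:1 ratio (total parts = 16):
  red: 552 × 9/16 = 310.5
  sandy: 552 × 6/16 = 207
  white: 552 × 1/16 = 34.5
χ² = Σ (O − E)² / E
  red: (317 − 310.5)² / 310.5 = 0.1361
  sandy: (201 − 207)² / 207 = 0.1739
  white: (34 − 34.5)² / 34.5 = 0.0072
χ² = 0.1361 + 0.1739 + 0.0072 = 0.3172 ≈ 0.317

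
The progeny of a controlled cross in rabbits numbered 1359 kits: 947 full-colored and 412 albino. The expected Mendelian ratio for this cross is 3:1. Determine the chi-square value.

Under the 3:1 hypothesis (Σ ratio = 4, N = 1359):
  full-colored: 1359 × 3/4 = 1019.25
  albino: 1359 × 1/4 = 339.75
χ² = Σ (O − E)² / E
  full-colored: (947 − 1019.25)² / 1019.25 = 5.1215
  albino: (412 − 339.75)² / 339.75 = 15.3644
χ² = 5.1215 + 15.3644 = 20.4859 ≈ 20.486

20.486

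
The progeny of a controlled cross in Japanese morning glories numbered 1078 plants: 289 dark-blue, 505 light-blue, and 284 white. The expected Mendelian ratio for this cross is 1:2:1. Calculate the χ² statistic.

Total ratio parts = 4. Expected numbers out of 1078:
  dark-blue: 1078 × 1/4 = 269.5
  light-blue: 1078 × 2/4 = 539
  white: 1078 × 1/4 = 269.5
χ² = Σ (O − E)² / E
  dark-blue: (289 − 269.5)² / 269.5 = 1.4109
  light-blue: (505 − 539)² / 539 = 2.1447
  white: (284 − 269.5)² / 269.5 = 0.7801
χ² = 1.4109 + 2.1447 + 0.7801 = 4.3357 ≈ 4.336

4.336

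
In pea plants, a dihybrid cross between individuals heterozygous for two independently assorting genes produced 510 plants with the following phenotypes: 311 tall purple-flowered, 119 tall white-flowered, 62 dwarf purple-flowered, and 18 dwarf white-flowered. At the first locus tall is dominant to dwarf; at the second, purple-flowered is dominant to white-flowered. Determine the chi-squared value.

A dihybrid F₂ with independent assortment and complete dominance at both loci gives a 9:3:3:1 phenotypic ratio.
Expected counts for N = 510 under a 9:3:3:1 ratio (total parts = 16):
  tall purple-flowered: 510 × 9/16 = 286.875
  tall white-flowered: 510 × 3/16 = 95.625
  dwarf purple-flowered: 510 × 3/16 = 95.625
  dwarf white-flowered: 510 × 1/16 = 31.875
χ² = Σ (O − E)² / E
  tall purple-flowered: (311 − 286.875)² / 286.875 = 2.0288
  tall white-flowered: (119 − 95.625)² / 95.625 = 5.7139
  dwarf purple-flowered: (62 − 95.625)² / 95.625 = 11.8237
  dwarf white-flowered: (18 − 31.875)² / 31.875 = 6.0397
χ² = 2.0288 + 5.7139 + 11.8237 + 6.0397 = 25.6061 ≈ 25.606

25.606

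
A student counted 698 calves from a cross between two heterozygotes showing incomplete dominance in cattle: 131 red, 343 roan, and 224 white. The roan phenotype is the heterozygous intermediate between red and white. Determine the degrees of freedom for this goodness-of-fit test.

2

With incomplete dominance, a heterozygote × heterozygote cross gives a 1:2:1 phenotypic ratio.
A goodness-of-fit test with 3 phenotype classes has df = 3 − 1 = 2.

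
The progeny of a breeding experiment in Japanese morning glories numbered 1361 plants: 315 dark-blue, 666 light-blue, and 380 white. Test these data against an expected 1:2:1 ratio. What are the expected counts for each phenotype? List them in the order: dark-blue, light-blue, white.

340.25, 680.5, 340.25

Total ratio parts = 4. Expected numbers out of 1361:
  dark-blue: 1361 × 1/4 = 340.25
  light-blue: 1361 × 2/4 = 680.5
  white: 1361 × 1/4 = 340.25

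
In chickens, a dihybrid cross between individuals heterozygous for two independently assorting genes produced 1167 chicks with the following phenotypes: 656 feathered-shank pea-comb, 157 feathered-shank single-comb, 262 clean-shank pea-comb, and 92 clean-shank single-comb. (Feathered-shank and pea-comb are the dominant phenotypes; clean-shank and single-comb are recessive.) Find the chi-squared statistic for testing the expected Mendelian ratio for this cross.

30.968

A dihybrid F₂ with independent assortment and complete dominance at both loci gives a 9:3:3:1 phenotypic ratio.
Under the 9:3:3:1 hypothesis (Σ ratio = 16, N = 1167):
  feathered-shank pea-comb: 1167 × 9/16 = 656.4375
  feathered-shank single-comb: 1167 × 3/16 = 218.8125
  clean-shank pea-comb: 1167 × 3/16 = 218.8125
  clean-shank single-comb: 1167 × 1/16 = 72.9375
χ² = Σ (O − E)² / E
  feathered-shank pea-comb: (656 − 656.4375)² / 656.4375 = 0.0003
  feathered-shank single-comb: (157 − 218.8125)² / 218.8125 = 17.4615
  clean-shank pea-comb: (262 − 218.8125)² / 218.8125 = 8.5240
  clean-shank single-comb: (92 − 72.9375)² / 72.9375 = 4.9821
χ² = 0.0003 + 17.4615 + 8.5240 + 4.9821 = 30.9679 ≈ 30.968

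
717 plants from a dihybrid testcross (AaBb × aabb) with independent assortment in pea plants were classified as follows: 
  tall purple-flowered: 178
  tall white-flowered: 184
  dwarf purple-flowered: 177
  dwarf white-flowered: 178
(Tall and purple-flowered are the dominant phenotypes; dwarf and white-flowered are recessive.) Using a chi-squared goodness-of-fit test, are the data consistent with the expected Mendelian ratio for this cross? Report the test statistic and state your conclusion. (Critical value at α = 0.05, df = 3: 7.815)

A dihybrid testcross with independent assortment gives a 1:1:1:1 ratio.
Total ratio parts = 4. Expected numbers out of 717:
  tall purple-flowered: 717 × 1/4 = 179.25
  tall white-flowered: 717 × 1/4 = 179.25
  dwarf purple-flowered: 717 × 1/4 = 179.25
  dwarf white-flowered: 717 × 1/4 = 179.25
χ² = Σ (O − E)² / E
  tall purple-flowered: (178 − 179.25)² / 179.25 = 0.0087
  tall white-flowered: (184 − 179.25)² / 179.25 = 0.1259
  dwarf purple-flowered: (177 − 179.25)² / 179.25 = 0.0282
  dwarf white-flowered: (178 − 179.25)² / 179.25 = 0.0087
χ² = 0.0087 + 0.1259 + 0.0282 + 0.0087 = 0.1715 ≈ 0.172
Degrees of freedom = 4 − 1 = 3; critical value at α = 0.05 is 7.815.
Since 0.172 < 7.815, we fail to reject the null hypothesis — the data are consistent with the 1:1:1:1 ratio.

0.172; consistent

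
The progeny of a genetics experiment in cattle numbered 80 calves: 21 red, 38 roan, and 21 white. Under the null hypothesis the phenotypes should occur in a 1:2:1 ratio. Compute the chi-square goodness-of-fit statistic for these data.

Total ratio parts = 4. Expected numbers out of 80:
  red: 80 × 1/4 = 20
  roan: 80 × 2/4 = 40
  white: 80 × 1/4 = 20
χ² = Σ (O − E)² / E
  red: (21 − 20)² / 20 = 0.0500
  roan: (38 − 40)² / 40 = 0.1000
  white: (21 − 20)² / 20 = 0.0500
χ² = 0.0500 + 0.1000 + 0.0500 = 0.200

0.200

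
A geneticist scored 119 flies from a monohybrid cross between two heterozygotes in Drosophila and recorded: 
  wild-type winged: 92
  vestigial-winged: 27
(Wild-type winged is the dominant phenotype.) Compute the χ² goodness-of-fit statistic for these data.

For a monohybrid cross between heterozygotes with complete dominance, the expected phenotypic ratio is 3:1.
Expected counts for N = 119 under a 3:1 ratio (total parts = 4):
  wild-type winged: 119 × 3/4 = 89.25
  vestigial-winged: 119 × 1/4 = 29.75
χ² = Σ (O − E)² / E
  wild-type winged: (92 − 89.25)² / 89.25 = 0.0847
  vestigial-winged: (27 − 29.75)² / 29.75 = 0.2542
χ² = 0.0847 + 0.2542 = 0.3389 ≈ 0.339

0.339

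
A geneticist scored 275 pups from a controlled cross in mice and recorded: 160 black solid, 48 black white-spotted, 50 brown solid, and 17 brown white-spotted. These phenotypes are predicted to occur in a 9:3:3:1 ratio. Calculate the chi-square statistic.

Under the 9:3:3:1 hypothesis (Σ ratio = 16, N = 275):
  black solid: 275 × 9/16 = 154.6875
  black white-spotted: 275 × 3/16 = 51.5625
  brown solid: 275 × 3/16 = 51.5625
  brown white-spotted: 275 × 1/16 = 17.1875
χ² = Σ (O − E)² / E
  black solid: (160 − 154.6875)² / 154.6875 = 0.1824
  black white-spotted: (48 − 51.5625)² / 51.5625 = 0.2461
  brown solid: (50 − 51.5625)² / 51.5625 = 0.0473
  brown white-spotted: (17 − 17.1875)² / 17.1875 = 0.0020
χ² = 0.1824 + 0.2461 + 0.0473 + 0.0020 = 0.4778 ≈ 0.478

0.478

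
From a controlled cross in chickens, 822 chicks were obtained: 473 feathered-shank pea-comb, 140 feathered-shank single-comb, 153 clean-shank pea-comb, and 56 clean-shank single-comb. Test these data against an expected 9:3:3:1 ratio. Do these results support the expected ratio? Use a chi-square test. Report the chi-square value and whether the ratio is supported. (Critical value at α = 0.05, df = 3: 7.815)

Under the 9:3:3:1 hypothesis (Σ ratio = 16, N = 822):
  feathered-shank pea-comb: 822 × 9/16 = 462.375
  feathered-shank single-comb: 822 × 3/16 = 154.125
  clean-shank pea-comb: 822 × 3/16 = 154.125
  clean-shank single-comb: 822 × 1/16 = 51.375
χ² = Σ (O − E)² / E
  feathered-shank pea-comb: (473 − 462.375)² / 462.375 = 0.2442
  feathered-shank single-comb: (140 − 154.125)² / 154.125 = 1.2945
  clean-shank pea-comb: (153 − 154.125)² / 154.125 = 0.0082
  clean-shank single-comb: (56 − 51.375)² / 51.375 = 0.4164
χ² = 0.2442 + 1.2945 + 0.0082 + 0.4164 = 1.9633 ≈ 1.963
Degrees of freedom = 4 − 1 = 3; critical value at α = 0.05 is 7.815.
Since 1.963 < 7.815, we fail to reject the null hypothesis — the data are consistent with the 9:3:3:1 ratio.

1.963; consistent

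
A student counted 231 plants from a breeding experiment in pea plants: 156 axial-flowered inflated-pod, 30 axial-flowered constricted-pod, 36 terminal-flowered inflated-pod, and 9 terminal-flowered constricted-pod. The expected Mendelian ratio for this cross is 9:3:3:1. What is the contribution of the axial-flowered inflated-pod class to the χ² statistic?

The 9:3:3:1 ratio has 16 parts, so with N = 231 the expected counts are:
  axial-flowered inflated-pod: 231 × 9/16 = 129.9375
  axial-flowered constricted-pod: 231 × 3/16 = 43.3125
  terminal-flowered inflated-pod: 231 × 3/16 = 43.3125
  terminal-flowered constricted-pod: 231 × 1/16 = 14.4375
Contribution of axial-flowered inflated-pod: (156 − 129.9375)² / 129.9375 = 5.2275

5.228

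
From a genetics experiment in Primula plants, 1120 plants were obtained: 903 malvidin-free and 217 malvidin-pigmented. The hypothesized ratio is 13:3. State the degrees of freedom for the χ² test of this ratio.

1

A goodness-of-fit test with 2 phenotype classes has df = 2 − 1 = 1.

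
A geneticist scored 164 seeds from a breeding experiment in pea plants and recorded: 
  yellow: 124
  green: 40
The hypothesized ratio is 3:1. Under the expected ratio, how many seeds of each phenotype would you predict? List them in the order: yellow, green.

123, 41

Under the 3:1 hypothesis (Σ ratio = 4, N = 164):
  yellow: 164 × 3/4 = 123
  green: 164 × 1/4 = 41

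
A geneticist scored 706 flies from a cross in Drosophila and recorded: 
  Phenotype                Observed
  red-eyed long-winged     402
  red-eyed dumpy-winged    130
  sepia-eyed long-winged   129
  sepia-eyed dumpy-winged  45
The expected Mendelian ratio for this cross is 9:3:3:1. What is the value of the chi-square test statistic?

Under the 9:3:3:1 hypothesis (Σ ratio = 16, N = 706):
  red-eyed long-winged: 706 × 9/16 = 397.125
  red-eyed dumpy-winged: 706 × 3/16 = 132.375
  sepia-eyed long-winged: 706 × 3/16 = 132.375
  sepia-eyed dumpy-winged: 706 × 1/16 = 44.125
χ² = Σ (O − E)² / E
  red-eyed long-winged: (402 − 397.125)² / 397.125 = 0.0598
  red-eyed dumpy-winged: (130 − 132.375)² / 132.375 = 0.0426
  sepia-eyed long-winged: (129 − 132.375)² / 132.375 = 0.0860
  sepia-eyed dumpy-winged: (45 − 44.125)² / 44.125 = 0.0174
χ² = 0.0598 + 0.0426 + 0.0860 + 0.0174 = 0.2058 ≈ 0.206

0.206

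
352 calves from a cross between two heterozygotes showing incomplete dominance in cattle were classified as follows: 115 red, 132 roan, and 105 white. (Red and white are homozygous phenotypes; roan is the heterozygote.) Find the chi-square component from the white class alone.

With incomplete dominance, a heterozygote × heterozygote cross gives a 1:2:1 phenotypic ratio.
The 1:2:1 ratio has 4 parts, so with N = 352 the expected counts are:
  red: 352 × 1/4 = 88
  roan: 352 × 2/4 = 176
  white: 352 × 1/4 = 88
Contribution of white: (105 − 88)² / 88 = 3.2841

3.284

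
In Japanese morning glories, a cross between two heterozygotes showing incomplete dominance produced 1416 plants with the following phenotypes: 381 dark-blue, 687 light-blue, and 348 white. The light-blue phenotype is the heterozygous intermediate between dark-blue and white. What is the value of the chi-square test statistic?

With incomplete dominance, a heterozygote × heterozygote cross gives a 1:2:1 phenotypic ratio.
The 1:2:1 ratio has 4 parts, so with N = 1416 the expected counts are:
  dark-blue: 1416 × 1/4 = 354
  light-blue: 1416 × 2/4 = 708
  white: 1416 × 1/4 = 354
χ² = Σ (O − E)² / E
  dark-blue: (381 − 354)² / 354 = 2.0593
  light-blue: (687 − 708)² / 708 = 0.6229
  white: (348 − 354)² / 354 = 0.1017
χ² = 2.0593 + 0.6229 + 0.1017 = 2.7839 ≈ 2.784

2.784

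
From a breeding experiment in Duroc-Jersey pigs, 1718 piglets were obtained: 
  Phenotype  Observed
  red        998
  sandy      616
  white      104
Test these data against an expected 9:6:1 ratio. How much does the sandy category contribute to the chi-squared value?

1.239

The 9:6:1 ratio has 16 parts, so with N = 1718 the expected counts are:
  red: 1718 × 9/16 = 966.375
  sandy: 1718 × 6/16 = 644.25
  white: 1718 × 1/16 = 107.375
Contribution of sandy: (616 − 644.25)² / 644.25 = 1.2387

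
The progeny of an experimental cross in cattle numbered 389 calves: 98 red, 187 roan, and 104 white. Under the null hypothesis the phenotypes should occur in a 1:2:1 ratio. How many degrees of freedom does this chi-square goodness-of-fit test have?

2

A goodness-of-fit test with 3 phenotype classes has df = 3 − 1 = 2.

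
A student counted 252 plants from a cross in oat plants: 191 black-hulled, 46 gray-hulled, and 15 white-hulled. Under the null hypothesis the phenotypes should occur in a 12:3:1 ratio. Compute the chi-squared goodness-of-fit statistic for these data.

Expected counts for N = 252 under a 12:3:1 ratio (total parts = 16):
  black-hulled: 252 × 12/16 = 189
  gray-hulled: 252 × 3/16 = 47.25
  white-hulled: 252 × 1/16 = 15.75
χ² = Σ (O − E)² / E
  black-hulled: (191 − 189)² / 189 = 0.0212
  gray-hulled: (46 − 47.25)² / 47.25 = 0.0331
  white-hulled: (15 − 15.75)² / 15.75 = 0.0357
χ² = 0.0212 + 0.0331 + 0.0357 = 0.090

0.090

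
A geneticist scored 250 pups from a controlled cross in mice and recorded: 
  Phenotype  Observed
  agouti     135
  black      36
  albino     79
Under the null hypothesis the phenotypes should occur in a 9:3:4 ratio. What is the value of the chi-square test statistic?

Expected counts for N = 250 under a 9:3:4 ratio (total parts = 16):
  agouti: 250 × 9/16 = 140.625
  black: 250 × 3/16 = 46.875
  albino: 250 × 4/16 = 62.5
χ² = Σ (O − E)² / E
  agouti: (135 − 140.625)² / 140.625 = 0.2250
  black: (36 − 46.875)² / 46.875 = 2.5230
  albino: (79 − 62.5)² / 62.5 = 4.3560
χ² = 0.2250 + 2.5230 + 4.3560 = 7.104

7.104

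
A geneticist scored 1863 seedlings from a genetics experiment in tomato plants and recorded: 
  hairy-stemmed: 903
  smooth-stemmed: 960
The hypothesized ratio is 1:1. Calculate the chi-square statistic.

1.744

The 1:1 ratio has 2 parts, so with N = 1863 the expected counts are:
  hairy-stemmed: 1863 × 1/2 = 931.5
  smooth-stemmed: 1863 × 1/2 = 931.5
χ² = Σ (O − E)² / E
  hairy-stemmed: (903 − 931.5)² / 931.5 = 0.8720
  smooth-stemmed: (960 − 931.5)² / 931.5 = 0.8720
χ² = 0.8720 + 0.8720 = 1.744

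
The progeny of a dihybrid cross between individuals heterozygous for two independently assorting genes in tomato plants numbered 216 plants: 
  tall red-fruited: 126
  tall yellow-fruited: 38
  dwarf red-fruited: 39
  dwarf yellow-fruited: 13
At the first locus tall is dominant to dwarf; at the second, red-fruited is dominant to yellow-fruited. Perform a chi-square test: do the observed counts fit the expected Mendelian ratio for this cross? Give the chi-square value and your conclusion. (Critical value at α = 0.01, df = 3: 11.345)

0.395; consistent

A dihybrid F₂ with independent assortment and complete dominance at both loci gives a 9:3:3:1 phenotypic ratio.
The 9:3:3:1 ratio has 16 parts, so with N = 216 the expected counts are:
  tall red-fruited: 216 × 9/16 = 121.5
  tall yellow-fruited: 216 × 3/16 = 40.5
  dwarf red-fruited: 216 × 3/16 = 40.5
  dwarf yellow-fruited: 216 × 1/16 = 13.5
χ² = Σ (O − E)² / E
  tall red-fruited: (126 − 121.5)² / 121.5 = 0.1667
  tall yellow-fruited: (38 − 40.5)² / 40.5 = 0.1543
  dwarf red-fruited: (39 − 40.5)² / 40.5 = 0.0556
  dwarf yellow-fruited: (13 − 13.5)² / 13.5 = 0.0185
χ² = 0.1667 + 0.1543 + 0.0556 + 0.0185 = 0.3951 ≈ 0.395
Degrees of freedom = 4 − 1 = 3; critical value at α = 0.01 is 11.345.
Since 0.395 < 11.345, we fail to reject the null hypothesis — the data are consistent with the 9:3:3:1 ratio.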